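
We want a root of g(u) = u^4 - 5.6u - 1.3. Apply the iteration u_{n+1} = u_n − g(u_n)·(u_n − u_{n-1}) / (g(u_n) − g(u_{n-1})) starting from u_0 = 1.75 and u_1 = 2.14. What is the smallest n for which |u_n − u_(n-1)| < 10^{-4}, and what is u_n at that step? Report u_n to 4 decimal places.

g(1.75) = -1.721094, g(2.14) = 7.688736
u_2 = 2.140000 − 7.688736·(0.390000)/(9.409830) = 1.821332;  |Δ| = 0.318668
g(1.821332) = -0.495301
u_3 = 1.821332 − (-0.495301)·(-0.318668)/(-8.184037) = 1.840618;  |Δ| = 0.019286
g(1.840618) = -0.129759
u_4 = 1.840618 − (-0.129759)·(0.019286)/(0.365542) = 1.847464;  |Δ| = 0.006846
g(1.847464) = 0.003620
u_5 = 1.847464 − 0.003620·(0.006846)/(0.133380) = 1.847279;  |Δ| = 0.000186
g(1.847279) = -0.000025
u_6 = 1.847279 − (-0.000025)·(-0.000186)/(-0.003646) = 1.847280;  |Δ| = 0.000001
|u_6 − u_5| = 0.000001 < 10^{-4}

n = 6, u_n = 1.8473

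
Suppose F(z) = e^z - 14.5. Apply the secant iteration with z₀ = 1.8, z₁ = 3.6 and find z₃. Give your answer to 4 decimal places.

F(1.8) = -8.450353, F(3.6) = 22.098234
z₂ = 3.600000 − 22.098234·(3.600000 − 1.800000) / (22.098234 − (-8.450353)) = 3.600000 − (39.776822)/(30.548587) = 2.297916
F(2.297916) = -4.546581
z₃ = 2.297916 − (-4.546581)·(2.297916 − 3.600000) / (-4.546581 − 22.098234) = 2.297916 − (5.920029)/(-26.644815) = 2.520099

2.5201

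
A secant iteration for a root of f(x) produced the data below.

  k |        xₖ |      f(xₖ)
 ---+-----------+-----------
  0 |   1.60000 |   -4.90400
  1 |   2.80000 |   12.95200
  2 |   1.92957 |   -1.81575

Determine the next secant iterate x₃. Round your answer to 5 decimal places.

x₃ = 1.92957 − (-1.81575)·(1.92957 − 2.80000) / (-1.81575 − 12.95200)
   = 1.92957 − (1.5804833)/(-14.7677500) = 2.0365926

2.03659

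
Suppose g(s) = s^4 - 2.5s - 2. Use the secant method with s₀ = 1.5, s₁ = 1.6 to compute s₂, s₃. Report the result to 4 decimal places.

1.5554, 1.5581

g(1.5) = -0.687500, g(1.6) = 0.553600
s₂ = 1.600000 − 0.553600·(1.600000 − 1.500000) / (0.553600 − (-0.687500)) = 1.600000 − (0.055360)/(1.241100) = 1.555394
g(1.555394) = -0.035707
s₃ = 1.555394 − (-0.035707)·(1.555394 − 1.600000) / (-0.035707 − 0.553600) = 1.555394 − (0.001593)/(-0.589307) = 1.558097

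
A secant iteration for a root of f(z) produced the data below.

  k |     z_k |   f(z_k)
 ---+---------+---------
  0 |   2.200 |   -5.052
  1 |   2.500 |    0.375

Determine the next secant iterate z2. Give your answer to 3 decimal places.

z2 = 2.500 − 0.375·(2.500 − 2.200) / (0.375 − (-5.052))
   = 2.500 − (0.11250)/(5.42700) = 2.47927

2.479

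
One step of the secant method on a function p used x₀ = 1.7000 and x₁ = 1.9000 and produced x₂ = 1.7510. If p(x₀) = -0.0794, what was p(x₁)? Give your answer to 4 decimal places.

The secant line through (1.7000, -0.0794) and (1.9000, p(x₁)) crosses zero at x₂ = 1.7510.
So (1.7000, -0.0794), (1.9000, p(x₁)), (1.7510, 0) are collinear:
p(x₁) = -0.0794 · (1.9000 − 1.7510) / (1.7000 − 1.7510) = -0.0794 · (0.149000)/(-0.051000) = 0.231973

0.2320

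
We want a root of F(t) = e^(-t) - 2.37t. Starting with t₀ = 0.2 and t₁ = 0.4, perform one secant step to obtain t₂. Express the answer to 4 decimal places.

0.3108

F(0.2) = 0.344731, F(0.4) = -0.277680
t₂ = 0.400000 − (-0.277680)·(0.400000 − 0.200000) / (-0.277680 − 0.344731) = 0.400000 − (-0.055536)/(-0.622411) = 0.310773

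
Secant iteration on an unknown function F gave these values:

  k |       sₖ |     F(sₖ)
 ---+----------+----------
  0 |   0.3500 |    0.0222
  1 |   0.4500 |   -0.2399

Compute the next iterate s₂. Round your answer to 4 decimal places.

0.3585

s₂ = 0.4500 − (-0.2399)·(0.4500 − 0.3500) / (-0.2399 − 0.0222)
   = 0.4500 − (-0.023990)/(-0.262100) = 0.358470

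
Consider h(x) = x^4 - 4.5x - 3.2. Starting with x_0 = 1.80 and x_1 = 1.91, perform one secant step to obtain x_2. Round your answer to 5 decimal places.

h(1.80) = -0.8024000, h(1.91) = 1.5136336
x_2 = 1.9100000 − 1.5136336·(1.9100000 − 1.8000000) / (1.5136336 − (-0.8024000)) = 1.9100000 − (0.1664997)/(2.3160336) = 1.8381100

1.83811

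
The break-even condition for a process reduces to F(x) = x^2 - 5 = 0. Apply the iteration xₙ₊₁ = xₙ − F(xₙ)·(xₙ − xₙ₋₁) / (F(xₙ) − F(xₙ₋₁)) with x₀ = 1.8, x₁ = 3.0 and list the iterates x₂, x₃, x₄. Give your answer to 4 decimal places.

F(1.8) = -1.760000, F(3.0) = 4.000000
x₂ = 3.000000 − 4.000000·(3.000000 − 1.800000) / (4.000000 − (-1.760000)) = 3.000000 − (4.800000)/(5.760000) = 2.166667
F(2.166667) = -0.305556
x₃ = 2.166667 − (-0.305556)·(2.166667 − 3.000000) / (-0.305556 − 4.000000) = 2.166667 − (0.254630)/(-4.305556) = 2.225806
F(2.225806) = -0.045786
x₄ = 2.225806 − (-0.045786)·(2.225806 − 2.166667) / (-0.045786 − (-0.305556)) = 2.225806 − (-0.002708)/(0.259770) = 2.236230

2.1667, 2.2258, 2.2362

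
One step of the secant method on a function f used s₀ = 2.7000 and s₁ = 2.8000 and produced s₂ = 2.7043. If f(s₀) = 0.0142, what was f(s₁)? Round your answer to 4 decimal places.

-0.3160

The secant line through (2.7000, 0.0142) and (2.8000, f(s₁)) crosses zero at s₂ = 2.7043.
So (2.7000, 0.0142), (2.8000, f(s₁)), (2.7043, 0) are collinear:
f(s₁) = 0.0142 · (2.8000 − 2.7043) / (2.7000 − 2.7043) = 0.0142 · (0.095700)/(-0.004300) = -0.316033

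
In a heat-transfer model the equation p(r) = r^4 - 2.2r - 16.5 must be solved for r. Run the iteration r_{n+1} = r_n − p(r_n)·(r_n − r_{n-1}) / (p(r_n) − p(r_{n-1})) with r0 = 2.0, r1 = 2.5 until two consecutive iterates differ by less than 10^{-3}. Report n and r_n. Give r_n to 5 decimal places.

p(2.0) = -4.9000000, p(2.5) = 17.0625000
r2 = 2.5000000 − 17.0625000·(0.5000000)/(21.9625000) = 2.1115538;  |Δ| = 0.3884462
p(2.1115538) = -1.2657748
r3 = 2.1115538 − (-1.2657748)·(-0.3884462)/(-18.3282748) = 2.1383804;  |Δ| = 0.0268266
p(2.1383804) = -0.2951195
r4 = 2.1383804 − (-0.2951195)·(0.0268266)/(0.9706553) = 2.1465368;  |Δ| = 0.0081564
p(2.1465368) = 0.0077831
r5 = 2.1465368 − 0.0077831·(0.0081564)/(0.3029026) = 2.1463272;  |Δ| = 0.0002096
|r5 − r4| = 0.0002096 < 10^{-3}

n = 5, r_n = 2.14633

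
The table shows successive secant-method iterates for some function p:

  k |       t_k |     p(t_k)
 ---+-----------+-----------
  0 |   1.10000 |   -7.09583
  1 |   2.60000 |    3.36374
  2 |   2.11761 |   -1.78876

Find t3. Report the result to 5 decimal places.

2.28508

t3 = 2.11761 − (-1.78876)·(2.11761 − 2.60000) / (-1.78876 − 3.36374)
   = 2.11761 − (0.8628799)/(-5.1525000) = 2.2850782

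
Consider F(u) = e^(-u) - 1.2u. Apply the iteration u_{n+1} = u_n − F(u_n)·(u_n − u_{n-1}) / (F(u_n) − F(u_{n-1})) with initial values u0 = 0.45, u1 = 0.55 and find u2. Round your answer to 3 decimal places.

F(0.45) = 0.09763, F(0.55) = -0.08305
u2 = 0.55000 − (-0.08305)·(0.55000 − 0.45000) / (-0.08305 − 0.09763) = 0.55000 − (-0.00831)/(-0.18068) = 0.50403

0.504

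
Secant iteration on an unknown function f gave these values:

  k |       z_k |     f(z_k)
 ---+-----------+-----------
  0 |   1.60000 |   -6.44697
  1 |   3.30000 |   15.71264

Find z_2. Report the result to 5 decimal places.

z_2 = 3.30000 − 15.71264·(3.30000 − 1.60000) / (15.71264 − (-6.44697))
   = 3.30000 − (26.7114880)/(22.1596100) = 2.0945867

2.09459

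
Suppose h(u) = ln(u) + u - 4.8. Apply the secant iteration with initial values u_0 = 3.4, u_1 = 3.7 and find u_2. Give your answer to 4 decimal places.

3.5375

h(3.4) = -0.176225, h(3.7) = 0.208333
u_2 = 3.700000 − 0.208333·(3.700000 − 3.400000) / (0.208333 − (-0.176225)) = 3.700000 − (0.062500)/(0.384557) = 3.537476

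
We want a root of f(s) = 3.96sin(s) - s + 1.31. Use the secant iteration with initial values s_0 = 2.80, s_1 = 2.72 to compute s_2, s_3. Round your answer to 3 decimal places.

2.765, 2.765

f(2.80) = -0.16345, f(2.72) = 0.21049
s_2 = 2.72000 − 0.21049·(2.72000 − 2.80000) / (0.21049 − (-0.16345)) = 2.72000 − (-0.01684)/(0.37394) = 2.76503
f(2.76503) = 0.00116
s_3 = 2.76503 − 0.00116·(2.76503 − 2.72000) / (0.00116 − 0.21049) = 2.76503 − (0.00005)/(-0.20933) = 2.76528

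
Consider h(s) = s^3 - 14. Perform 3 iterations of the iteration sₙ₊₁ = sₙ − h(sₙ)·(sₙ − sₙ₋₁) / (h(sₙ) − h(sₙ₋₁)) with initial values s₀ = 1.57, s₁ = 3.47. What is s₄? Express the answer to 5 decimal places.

h(1.57) = -10.1301070, h(3.47) = 27.7819230
s₂ = 3.4700000 − 27.7819230·(3.4700000 − 1.5700000) / (27.7819230 − (-10.1301070)) = 3.4700000 − (52.7856537)/(37.9120300) = 2.0776806
h(2.0776806) = -5.0311580
s₃ = 2.0776806 − (-5.0311580)·(2.0776806 − 3.4700000) / (-5.0311580 − 27.7819230) = 2.0776806 − (7.0049787)/(-32.8130810) = 2.2911619
h(2.2911619) = -1.9727221
s₄ = 2.2911619 − (-1.9727221)·(2.2911619 − 2.0776806) / (-1.9727221 − (-5.0311580)) = 2.2911619 − (-0.4211393)/(3.0584359) = 2.4288595

2.42886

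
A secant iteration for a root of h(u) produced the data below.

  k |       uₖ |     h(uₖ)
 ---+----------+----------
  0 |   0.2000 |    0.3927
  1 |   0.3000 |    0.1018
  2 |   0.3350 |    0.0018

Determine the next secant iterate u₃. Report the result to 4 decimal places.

u₃ = 0.3350 − 0.0018·(0.3350 − 0.3000) / (0.0018 − 0.1018)
   = 0.3350 − (0.000063)/(-0.100000) = 0.335630

0.3356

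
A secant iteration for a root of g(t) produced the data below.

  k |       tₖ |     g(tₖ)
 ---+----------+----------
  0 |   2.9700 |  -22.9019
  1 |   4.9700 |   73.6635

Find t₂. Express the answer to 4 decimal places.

t₂ = 4.9700 − 73.6635·(4.9700 − 2.9700) / (73.6635 − (-22.9019))
   = 4.9700 − (147.327000)/(96.565400) = 3.444329

3.4443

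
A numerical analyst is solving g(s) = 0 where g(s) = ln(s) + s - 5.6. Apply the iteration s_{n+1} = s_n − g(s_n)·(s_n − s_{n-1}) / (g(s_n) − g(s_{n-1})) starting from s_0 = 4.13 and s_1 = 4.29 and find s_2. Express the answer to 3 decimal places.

g(4.13) = -0.05172, g(4.29) = 0.14629
s_2 = 4.29000 − 0.14629·(4.29000 − 4.13000) / (0.14629 − (-0.05172)) = 4.29000 − (0.02341)/(0.19801) = 4.17179

4.172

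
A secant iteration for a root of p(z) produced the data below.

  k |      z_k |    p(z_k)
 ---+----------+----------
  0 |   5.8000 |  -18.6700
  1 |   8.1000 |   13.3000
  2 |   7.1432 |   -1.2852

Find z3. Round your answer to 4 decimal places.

7.2275

z3 = 7.1432 − (-1.2852)·(7.1432 − 8.1000) / (-1.2852 − 13.3000)
   = 7.1432 − (1.229679)/(-14.585200) = 7.227510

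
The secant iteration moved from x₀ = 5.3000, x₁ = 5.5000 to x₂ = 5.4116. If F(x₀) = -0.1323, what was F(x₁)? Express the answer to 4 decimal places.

The secant line through (5.3000, -0.1323) and (5.5000, F(x₁)) crosses zero at x₂ = 5.4116.
So (5.3000, -0.1323), (5.5000, F(x₁)), (5.4116, 0) are collinear:
F(x₁) = -0.1323 · (5.5000 − 5.4116) / (5.3000 − 5.4116) = -0.1323 · (0.088400)/(-0.111600) = 0.104797

0.1048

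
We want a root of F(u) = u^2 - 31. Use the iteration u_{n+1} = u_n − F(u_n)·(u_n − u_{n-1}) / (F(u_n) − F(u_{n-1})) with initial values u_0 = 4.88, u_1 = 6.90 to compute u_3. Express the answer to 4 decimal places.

5.5594

F(4.88) = -7.185600, F(6.90) = 16.610000
u_2 = 6.900000 − 16.610000·(6.900000 − 4.880000) / (16.610000 − (-7.185600)) = 6.900000 − (33.552200)/(23.795600) = 5.489983
F(5.489983) = -0.860086
u_3 = 5.489983 − (-0.860086)·(5.489983 − 6.900000) / (-0.860086 − 16.610000) = 5.489983 − (1.212736)/(-17.470086) = 5.559401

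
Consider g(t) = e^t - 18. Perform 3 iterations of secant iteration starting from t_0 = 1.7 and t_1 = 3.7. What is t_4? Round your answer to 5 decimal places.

g(1.7) = -12.5260526, g(3.7) = 22.4473044
t_2 = 3.7000000 − 22.4473044·(3.7000000 − 1.7000000) / (22.4473044 − (-12.5260526)) = 3.7000000 − (44.8946087)/(34.9733570) = 2.4163197
g(2.4163197) = -6.7954525
t_3 = 2.4163197 − (-6.7954525)·(2.4163197 − 3.7000000) / (-6.7954525 − 22.4473044) = 2.4163197 − (8.7231884)/(-29.2427569) = 2.7146223
g(2.7146223) = -2.9010946
t_4 = 2.7146223 − (-2.9010946)·(2.7146223 − 2.4163197) / (-2.9010946 − (-6.7954525)) = 2.7146223 − (-0.8654039)/(3.8943579) = 2.9368422

2.93684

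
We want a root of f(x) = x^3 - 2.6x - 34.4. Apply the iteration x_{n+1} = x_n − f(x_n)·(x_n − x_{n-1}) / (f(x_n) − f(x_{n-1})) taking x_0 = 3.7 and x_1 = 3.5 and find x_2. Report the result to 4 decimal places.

f(3.7) = 6.633000, f(3.5) = -0.625000
x_2 = 3.500000 − (-0.625000)·(3.500000 − 3.700000) / (-0.625000 − 6.633000) = 3.500000 − (0.125000)/(-7.258000) = 3.517222

3.5172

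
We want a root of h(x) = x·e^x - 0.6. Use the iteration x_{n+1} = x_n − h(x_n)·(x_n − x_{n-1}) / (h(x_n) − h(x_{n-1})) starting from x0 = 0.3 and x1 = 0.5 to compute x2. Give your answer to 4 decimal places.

0.3930

h(0.3) = -0.195042, h(0.5) = 0.224361
x2 = 0.500000 − 0.224361·(0.500000 − 0.300000) / (0.224361 − (-0.195042)) = 0.500000 − (0.044872)/(0.419403) = 0.393010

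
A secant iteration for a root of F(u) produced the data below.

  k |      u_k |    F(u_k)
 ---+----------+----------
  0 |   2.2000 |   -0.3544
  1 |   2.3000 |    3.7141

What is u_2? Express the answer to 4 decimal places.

u_2 = 2.3000 − 3.7141·(2.3000 − 2.2000) / (3.7141 − (-0.3544))
   = 2.3000 − (0.371410)/(4.068500) = 2.208711

2.2087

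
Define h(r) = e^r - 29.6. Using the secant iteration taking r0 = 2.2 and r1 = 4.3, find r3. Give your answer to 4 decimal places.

h(2.2) = -20.574987, h(4.3) = 44.099794
r2 = 4.300000 − 44.099794·(4.300000 − 2.200000) / (44.099794 − (-20.574987)) = 4.300000 − (92.609567)/(64.674780) = 2.868073
h(2.868073) = -11.996936
r3 = 2.868073 − (-11.996936)·(2.868073 − 4.300000) / (-11.996936 − 44.099794) = 2.868073 − (17.178738)/(-56.096730) = 3.174307

3.1743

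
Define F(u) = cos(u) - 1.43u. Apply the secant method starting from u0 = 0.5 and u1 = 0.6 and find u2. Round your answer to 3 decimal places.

0.583

F(0.5) = 0.16258, F(0.6) = -0.03266
u2 = 0.60000 − (-0.03266)·(0.60000 − 0.50000) / (-0.03266 − 0.16258) = 0.60000 − (-0.00327)/(-0.19525) = 0.58327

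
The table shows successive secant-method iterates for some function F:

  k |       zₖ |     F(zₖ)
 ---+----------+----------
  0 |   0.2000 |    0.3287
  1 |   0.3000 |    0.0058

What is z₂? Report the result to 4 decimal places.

0.3018

z₂ = 0.3000 − 0.0058·(0.3000 − 0.2000) / (0.0058 − 0.3287)
   = 0.3000 − (0.000580)/(-0.322900) = 0.301796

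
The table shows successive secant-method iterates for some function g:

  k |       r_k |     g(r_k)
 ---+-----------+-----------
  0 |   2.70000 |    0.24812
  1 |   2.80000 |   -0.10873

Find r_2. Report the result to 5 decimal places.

2.76953

r_2 = 2.80000 − (-0.10873)·(2.80000 − 2.70000) / (-0.10873 − 0.24812)
   = 2.80000 − (-0.0108730)/(-0.3568500) = 2.7695306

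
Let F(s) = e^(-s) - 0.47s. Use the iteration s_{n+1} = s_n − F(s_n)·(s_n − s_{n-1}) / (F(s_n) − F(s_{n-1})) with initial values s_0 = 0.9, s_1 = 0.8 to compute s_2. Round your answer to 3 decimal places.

F(0.9) = -0.01643, F(0.8) = 0.07333
s_2 = 0.80000 − 0.07333·(0.80000 − 0.90000) / (0.07333 − (-0.01643)) = 0.80000 − (-0.00733)/(0.08976) = 0.88170

0.882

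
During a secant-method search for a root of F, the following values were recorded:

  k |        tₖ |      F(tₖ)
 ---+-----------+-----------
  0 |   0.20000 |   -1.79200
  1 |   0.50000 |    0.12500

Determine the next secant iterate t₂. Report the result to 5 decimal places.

t₂ = 0.50000 − 0.12500·(0.50000 − 0.20000) / (0.12500 − (-1.79200))
   = 0.50000 − (0.0375000)/(1.9170000) = 0.4804382

0.48044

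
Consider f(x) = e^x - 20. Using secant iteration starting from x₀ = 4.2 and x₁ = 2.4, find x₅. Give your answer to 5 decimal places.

2.99486

f(4.2) = 46.6863310, f(2.4) = -8.9768236
x₂ = 2.4000000 − (-8.9768236)·(2.4000000 − 4.2000000) / (-8.9768236 − 46.6863310) = 2.4000000 − (16.1582825)/(-55.6631547) = 2.6902869
f(2.6902869) = -5.2640975
x₃ = 2.6902869 − (-5.2640975)·(2.6902869 − 2.4000000) / (-5.2640975 − (-8.9768236)) = 2.6902869 − (-1.5280983)/(3.7127261) = 3.1018708
f(3.1018708) = 2.2395176
x₄ = 3.1018708 − 2.2395176·(3.1018708 − 2.6902869) / (2.2395176 − (-5.2640975)) = 3.1018708 − (0.9217494)/(7.5036151) = 2.9790301
f(2.9790301) = -0.3312700
x₅ = 2.9790301 − (-0.3312700)·(2.9790301 − 3.1018708) / (-0.3312700 − 2.2395176) = 2.9790301 − (0.0406934)/(-2.5707876) = 2.9948592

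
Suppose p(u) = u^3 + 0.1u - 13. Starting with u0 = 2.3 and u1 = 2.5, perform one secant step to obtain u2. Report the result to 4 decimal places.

p(2.3) = -0.603000, p(2.5) = 2.875000
u2 = 2.500000 − 2.875000·(2.500000 − 2.300000) / (2.875000 − (-0.603000)) = 2.500000 − (0.575000)/(3.478000) = 2.334675

2.3347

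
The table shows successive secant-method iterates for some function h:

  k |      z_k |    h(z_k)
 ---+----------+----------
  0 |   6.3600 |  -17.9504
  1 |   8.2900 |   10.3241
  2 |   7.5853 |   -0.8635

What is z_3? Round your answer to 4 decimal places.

z_3 = 7.5853 − (-0.8635)·(7.5853 − 8.2900) / (-0.8635 − 10.3241)
   = 7.5853 − (0.608508)/(-11.187600) = 7.639691

7.6397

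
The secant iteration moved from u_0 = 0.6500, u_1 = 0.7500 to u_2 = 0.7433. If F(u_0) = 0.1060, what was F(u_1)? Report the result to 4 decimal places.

The secant line through (0.6500, 0.1060) and (0.7500, F(u_1)) crosses zero at u_2 = 0.7433.
So (0.6500, 0.1060), (0.7500, F(u_1)), (0.7433, 0) are collinear:
F(u_1) = 0.1060 · (0.7500 − 0.7433) / (0.6500 − 0.7433) = 0.1060 · (0.006700)/(-0.093300) = -0.007612

-0.0076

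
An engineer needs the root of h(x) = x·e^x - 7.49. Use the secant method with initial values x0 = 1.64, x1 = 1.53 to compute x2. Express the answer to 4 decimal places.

1.5636

h(1.64) = 0.964478, h(1.53) = -0.424189
x2 = 1.530000 − (-0.424189)·(1.530000 − 1.640000) / (-0.424189 − 0.964478) = 1.530000 − (0.046661)/(-1.388667) = 1.563601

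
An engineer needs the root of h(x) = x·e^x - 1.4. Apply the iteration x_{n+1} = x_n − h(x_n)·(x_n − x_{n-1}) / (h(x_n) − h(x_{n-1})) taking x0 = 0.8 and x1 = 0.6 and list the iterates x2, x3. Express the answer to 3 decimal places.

0.689, 0.698

h(0.8) = 0.38043, h(0.6) = -0.30673
x2 = 0.60000 − (-0.30673)·(0.60000 − 0.80000) / (-0.30673 − 0.38043) = 0.60000 − (0.06135)/(-0.68716) = 0.68927
h(0.68927) = -0.02678
x3 = 0.68927 − (-0.02678)·(0.68927 − 0.60000) / (-0.02678 − (-0.30673)) = 0.68927 − (-0.00239)/(0.27995) = 0.69781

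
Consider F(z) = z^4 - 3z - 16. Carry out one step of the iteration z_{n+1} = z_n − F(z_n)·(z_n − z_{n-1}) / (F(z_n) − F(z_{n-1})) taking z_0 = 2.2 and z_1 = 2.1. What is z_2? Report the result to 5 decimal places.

2.17755

F(2.2) = 0.8256000, F(2.1) = -2.8519000
z_2 = 2.1000000 − (-2.8519000)·(2.1000000 − 2.2000000) / (-2.8519000 − 0.8256000) = 2.1000000 − (0.2851900)/(-3.6775000) = 2.1775500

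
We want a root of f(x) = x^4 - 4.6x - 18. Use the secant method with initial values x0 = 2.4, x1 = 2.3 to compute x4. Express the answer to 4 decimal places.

2.3134

f(2.4) = 4.137600, f(2.3) = -0.595900
x2 = 2.300000 − (-0.595900)·(2.300000 − 2.400000) / (-0.595900 − 4.137600) = 2.300000 − (0.059590)/(-4.733500) = 2.312589
f(2.312589) = -0.036080
x3 = 2.312589 − (-0.036080)·(2.312589 − 2.300000) / (-0.036080 − (-0.595900)) = 2.312589 − (-0.000454)/(0.559820) = 2.313400
f(2.313400) = 0.000348
x4 = 2.313400 − 0.000348·(2.313400 − 2.312589) / (0.000348 − (-0.036080)) = 2.313400 − (0.000000)/(0.036427) = 2.313393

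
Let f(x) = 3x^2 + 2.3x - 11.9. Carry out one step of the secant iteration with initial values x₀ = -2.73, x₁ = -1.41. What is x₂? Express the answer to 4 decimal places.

-2.3170

f(-2.73) = 4.179700, f(-1.41) = -9.178700
x₂ = -1.410000 − (-9.178700)·(-1.410000 − (-2.730000)) / (-9.178700 − 4.179700) = -1.410000 − (-12.115884)/(-13.358400) = -2.316986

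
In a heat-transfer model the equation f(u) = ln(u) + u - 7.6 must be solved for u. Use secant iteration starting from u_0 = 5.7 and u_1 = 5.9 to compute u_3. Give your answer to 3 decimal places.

f(5.7) = -0.15953, f(5.9) = 0.07495
u_2 = 5.90000 − 0.07495·(5.90000 − 5.70000) / (0.07495 − (-0.15953)) = 5.90000 − (0.01499)/(0.23449) = 5.83607
f(5.83607) = 0.00013
u_3 = 5.83607 − 0.00013·(5.83607 − 5.90000) / (0.00013 − 0.07495) = 5.83607 − (-0.00001)/(-0.07482) = 5.83596

5.836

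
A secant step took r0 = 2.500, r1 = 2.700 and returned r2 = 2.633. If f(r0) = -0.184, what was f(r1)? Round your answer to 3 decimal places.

The secant line through (2.500, -0.184) and (2.700, f(r1)) crosses zero at r2 = 2.633.
So (2.500, -0.184), (2.700, f(r1)), (2.633, 0) are collinear:
f(r1) = -0.184 · (2.700 − 2.633) / (2.500 − 2.633) = -0.184 · (0.06700)/(-0.13300) = 0.09269

0.093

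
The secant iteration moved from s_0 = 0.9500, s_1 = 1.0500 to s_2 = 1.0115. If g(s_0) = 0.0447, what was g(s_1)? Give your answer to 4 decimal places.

The secant line through (0.9500, 0.0447) and (1.0500, g(s_1)) crosses zero at s_2 = 1.0115.
So (0.9500, 0.0447), (1.0500, g(s_1)), (1.0115, 0) are collinear:
g(s_1) = 0.0447 · (1.0500 − 1.0115) / (0.9500 − 1.0115) = 0.0447 · (0.038500)/(-0.061500) = -0.027983

-0.0280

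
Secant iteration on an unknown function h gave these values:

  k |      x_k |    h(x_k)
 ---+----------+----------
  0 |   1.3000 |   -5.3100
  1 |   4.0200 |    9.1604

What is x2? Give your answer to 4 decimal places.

2.2981

x2 = 4.0200 − 9.1604·(4.0200 − 1.3000) / (9.1604 − (-5.3100))
   = 4.0200 − (24.916288)/(14.470400) = 2.298120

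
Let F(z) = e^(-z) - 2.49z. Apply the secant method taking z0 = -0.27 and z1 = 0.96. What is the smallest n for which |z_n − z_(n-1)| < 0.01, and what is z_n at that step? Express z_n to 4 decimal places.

n = 4, z_n = 0.2981

F(-0.27) = 1.982264, F(0.96) = -2.007507
z2 = 0.960000 − (-2.007507)·(1.230000)/(-3.989772) = 0.341109;  |Δ| = 0.618891
F(0.341109) = -0.138380
z3 = 0.341109 − (-0.138380)·(-0.618891)/(1.869127) = 0.295290;  |Δ| = 0.045819
F(0.295290) = 0.009045
z4 = 0.295290 − 0.009045·(-0.045819)/(0.147425) = 0.298101;  |Δ| = 0.002811
|z4 − z3| = 0.002811 < 0.01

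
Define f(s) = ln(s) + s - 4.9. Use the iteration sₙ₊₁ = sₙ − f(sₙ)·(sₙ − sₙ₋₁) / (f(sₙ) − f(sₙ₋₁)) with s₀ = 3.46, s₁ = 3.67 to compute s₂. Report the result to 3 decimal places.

f(3.46) = -0.19873, f(3.67) = 0.07019
s₂ = 3.67000 − 0.07019·(3.67000 − 3.46000) / (0.07019 − (-0.19873)) = 3.67000 − (0.01474)/(0.26892) = 3.61519

3.615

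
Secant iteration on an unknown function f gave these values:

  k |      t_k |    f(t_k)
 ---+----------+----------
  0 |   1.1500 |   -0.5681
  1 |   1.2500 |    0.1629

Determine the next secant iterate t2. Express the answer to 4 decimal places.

t2 = 1.2500 − 0.1629·(1.2500 − 1.1500) / (0.1629 − (-0.5681))
   = 1.2500 − (0.016290)/(0.731000) = 1.227715

1.2277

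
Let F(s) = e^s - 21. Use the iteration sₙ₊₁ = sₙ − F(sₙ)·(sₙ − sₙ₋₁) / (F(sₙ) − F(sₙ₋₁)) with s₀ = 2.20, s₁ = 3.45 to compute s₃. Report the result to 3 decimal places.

3.010

F(2.20) = -11.97499, F(3.45) = 10.50039
s₂ = 3.45000 − 10.50039·(3.45000 − 2.20000) / (10.50039 − (-11.97499)) = 3.45000 − (13.12549)/(22.47538) = 2.86601
F(2.86601) = -3.43329
s₃ = 2.86601 − (-3.43329)·(2.86601 − 3.45000) / (-3.43329 − 10.50039) = 2.86601 − (2.00502)/(-13.93368) = 3.00990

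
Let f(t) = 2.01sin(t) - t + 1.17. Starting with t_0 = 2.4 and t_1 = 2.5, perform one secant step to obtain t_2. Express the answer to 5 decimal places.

f(2.4) = 0.1276810, f(2.5) = -0.1270710
t_2 = 2.5000000 − (-0.1270710)·(2.5000000 − 2.4000000) / (-0.1270710 − 0.1276810) = 2.5000000 − (-0.0127071)/(-0.2547520) = 2.4501197

2.45012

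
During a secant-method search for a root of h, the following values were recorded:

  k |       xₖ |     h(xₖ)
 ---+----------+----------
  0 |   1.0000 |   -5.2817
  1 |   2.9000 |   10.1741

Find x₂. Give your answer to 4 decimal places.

x₂ = 2.9000 − 10.1741·(2.9000 − 1.0000) / (10.1741 − (-5.2817))
   = 2.9000 − (19.330790)/(15.455800) = 1.649286

1.6493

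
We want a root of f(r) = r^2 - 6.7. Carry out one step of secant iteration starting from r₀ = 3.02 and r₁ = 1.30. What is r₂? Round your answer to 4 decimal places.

2.4597

f(3.02) = 2.420400, f(1.30) = -5.010000
r₂ = 1.300000 − (-5.010000)·(1.300000 − 3.020000) / (-5.010000 − 2.420400) = 1.300000 − (8.617200)/(-7.430400) = 2.459722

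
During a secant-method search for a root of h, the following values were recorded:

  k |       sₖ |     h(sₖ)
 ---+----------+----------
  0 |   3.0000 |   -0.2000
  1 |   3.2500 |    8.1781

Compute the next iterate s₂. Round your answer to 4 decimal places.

s₂ = 3.2500 − 8.1781·(3.2500 − 3.0000) / (8.1781 − (-0.2000))
   = 3.2500 − (2.044525)/(8.378100) = 3.005968

3.0060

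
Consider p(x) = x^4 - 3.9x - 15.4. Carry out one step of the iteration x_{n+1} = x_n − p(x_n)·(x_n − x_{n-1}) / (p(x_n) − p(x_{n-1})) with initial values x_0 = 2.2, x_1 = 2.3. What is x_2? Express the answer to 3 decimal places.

2.213

p(2.2) = -0.55440, p(2.3) = 3.61410
x_2 = 2.30000 − 3.61410·(2.30000 − 2.20000) / (3.61410 − (-0.55440)) = 2.30000 − (0.36141)/(4.16850) = 2.21330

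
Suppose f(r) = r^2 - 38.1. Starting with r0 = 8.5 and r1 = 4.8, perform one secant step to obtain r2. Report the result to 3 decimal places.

5.932

f(8.5) = 34.15000, f(4.8) = -15.06000
r2 = 4.80000 − (-15.06000)·(4.80000 − 8.50000) / (-15.06000 − 34.15000) = 4.80000 − (55.72200)/(-49.21000) = 5.93233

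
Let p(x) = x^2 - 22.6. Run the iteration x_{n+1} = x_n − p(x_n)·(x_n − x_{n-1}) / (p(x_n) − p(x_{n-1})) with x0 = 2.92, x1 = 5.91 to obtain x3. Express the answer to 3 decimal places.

p(2.92) = -14.07360, p(5.91) = 12.32810
x2 = 5.91000 − 12.32810·(5.91000 − 2.92000) / (12.32810 − (-14.07360)) = 5.91000 − (36.86102)/(26.40170) = 4.51384
p(4.51384) = -2.22526
x3 = 4.51384 − (-2.22526)·(4.51384 − 5.91000) / (-2.22526 − 12.32810) = 4.51384 − (3.10681)/(-14.55336) = 4.72732

4.727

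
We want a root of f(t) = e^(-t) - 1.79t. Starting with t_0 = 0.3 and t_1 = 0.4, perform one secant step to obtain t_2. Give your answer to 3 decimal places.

f(0.3) = 0.20382, f(0.4) = -0.04568
t_2 = 0.40000 − (-0.04568)·(0.40000 − 0.30000) / (-0.04568 − 0.20382) = 0.40000 − (-0.00457)/(-0.24950) = 0.38169

0.382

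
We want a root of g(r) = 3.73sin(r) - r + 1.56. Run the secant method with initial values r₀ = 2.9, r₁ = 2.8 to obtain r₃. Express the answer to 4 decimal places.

2.8021

g(2.9) = -0.447600, g(2.8) = 0.009506
r₂ = 2.800000 − 0.009506·(2.800000 − 2.900000) / (0.009506 − (-0.447600)) = 2.800000 − (-0.000951)/(0.457106) = 2.802080
g(2.802080) = 0.000115
r₃ = 2.802080 − 0.000115·(2.802080 − 2.800000) / (0.000115 − 0.009506) = 2.802080 − (0.000000)/(-0.009391) = 2.802105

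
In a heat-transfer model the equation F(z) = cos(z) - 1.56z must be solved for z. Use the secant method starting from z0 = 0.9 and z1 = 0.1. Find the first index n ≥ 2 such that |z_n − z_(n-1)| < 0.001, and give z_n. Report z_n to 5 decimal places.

n = 5, z_n = 0.54737

F(0.9) = -0.7823900, F(0.1) = 0.8390042
z2 = 0.1000000 − 0.8390042·(-0.8000000)/(1.6213942) = 0.5139668;  |Δ| = 0.4139668
F(0.5139668) = 0.0690130
z3 = 0.5139668 − 0.0690130·(0.4139668)/(-0.7699912) = 0.5510699;  |Δ| = 0.0371031
F(0.5510699) = -0.0077042
z4 = 0.5510699 − (-0.0077042)·(0.0371031)/(-0.0767172) = 0.5473439;  |Δ| = 0.0037260
F(0.5473439) = 0.0000534
z5 = 0.5473439 − 0.0000534·(-0.0037260)/(0.0077577) = 0.5473695;  |Δ| = 0.0000257
|z5 − z4| = 0.0000257 < 0.001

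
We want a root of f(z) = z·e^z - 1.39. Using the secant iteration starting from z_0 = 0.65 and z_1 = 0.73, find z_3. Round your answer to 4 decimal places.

0.6942

f(0.65) = -0.144898, f(0.73) = 0.124809
z_2 = 0.730000 − 0.124809·(0.730000 − 0.650000) / (0.124809 − (-0.144898)) = 0.730000 − (0.009985)/(0.269707) = 0.692979
f(0.692979) = -0.004273
z_3 = 0.692979 − (-0.004273)·(0.692979 − 0.730000) / (-0.004273 − 0.124809) = 0.692979 − (0.000158)/(-0.129082) = 0.694205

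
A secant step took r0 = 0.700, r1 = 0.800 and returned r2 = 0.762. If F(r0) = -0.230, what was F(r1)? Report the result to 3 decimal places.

The secant line through (0.700, -0.230) and (0.800, F(r1)) crosses zero at r2 = 0.762.
So (0.700, -0.230), (0.800, F(r1)), (0.762, 0) are collinear:
F(r1) = -0.230 · (0.800 − 0.762) / (0.700 − 0.762) = -0.230 · (0.03800)/(-0.06200) = 0.14097

0.141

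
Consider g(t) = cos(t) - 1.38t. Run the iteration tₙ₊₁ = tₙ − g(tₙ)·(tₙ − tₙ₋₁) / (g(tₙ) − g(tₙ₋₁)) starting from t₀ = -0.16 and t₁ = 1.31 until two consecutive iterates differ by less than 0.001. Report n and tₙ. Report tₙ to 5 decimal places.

n = 5, tₙ = 0.59863

g(-0.16) = 1.2080273, g(1.31) = -1.5499500
t₂ = 1.3100000 − (-1.5499500)·(1.4700000)/(-2.7579773) = 0.4838777;  |Δ| = 0.8261223
g(0.4838777) = 0.2174464
t₃ = 0.4838777 − 0.2174464·(-0.8261223)/(1.7673963) = 0.5855172;  |Δ| = 0.1016395
g(0.5855172) = 0.0254126
t₄ = 0.5855172 − 0.0254126·(0.1016395)/(-0.1920338) = 0.5989676;  |Δ| = 0.0134504
g(0.5989676) = -0.0006571
t₅ = 0.5989676 − (-0.0006571)·(0.0134504)/(-0.0260698) = 0.5986285;  |Δ| = 0.0003390
|t₅ − t₄| = 0.0003390 < 0.001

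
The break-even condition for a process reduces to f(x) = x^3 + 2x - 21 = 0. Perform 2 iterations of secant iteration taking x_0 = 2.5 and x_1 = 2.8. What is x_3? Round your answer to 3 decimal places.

f(2.5) = -0.37500, f(2.8) = 6.55200
x_2 = 2.80000 − 6.55200·(2.80000 − 2.50000) / (6.55200 − (-0.37500)) = 2.80000 − (1.96560)/(6.92700) = 2.51624
f(2.51624) = -0.03602
x_3 = 2.51624 − (-0.03602)·(2.51624 − 2.80000) / (-0.03602 − 6.55200) = 2.51624 − (0.01022)/(-6.58802) = 2.51779

2.518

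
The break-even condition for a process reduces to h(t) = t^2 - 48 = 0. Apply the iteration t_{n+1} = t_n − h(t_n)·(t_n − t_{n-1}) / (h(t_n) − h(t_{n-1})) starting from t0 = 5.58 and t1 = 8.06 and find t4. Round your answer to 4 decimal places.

h(5.58) = -16.863600, h(8.06) = 16.963600
t2 = 8.060000 − 16.963600·(8.060000 − 5.580000) / (16.963600 − (-16.863600)) = 8.060000 − (42.069728)/(33.827200) = 6.816334
h(6.816334) = -1.537587
t3 = 6.816334 − (-1.537587)·(6.816334 − 8.060000) / (-1.537587 − 16.963600) = 6.816334 − (1.912244)/(-18.501187) = 6.919692
h(6.919692) = -0.117860
t4 = 6.919692 − (-0.117860)·(6.919692 − 6.816334) / (-0.117860 − (-1.537587)) = 6.919692 − (-0.012182)/(1.419727) = 6.928273

6.9283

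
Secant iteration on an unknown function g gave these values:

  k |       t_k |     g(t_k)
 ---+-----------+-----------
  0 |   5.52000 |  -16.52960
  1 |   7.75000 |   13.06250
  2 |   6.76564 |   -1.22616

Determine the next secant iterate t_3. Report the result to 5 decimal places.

6.85011

t_3 = 6.76564 − (-1.22616)·(6.76564 − 7.75000) / (-1.22616 − 13.06250)
   = 6.76564 − (1.2069829)/(-14.2886600) = 6.8501114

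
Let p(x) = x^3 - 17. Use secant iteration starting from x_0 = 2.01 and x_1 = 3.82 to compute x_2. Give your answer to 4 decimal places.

p(2.01) = -8.879399, p(3.82) = 38.742968
x_2 = 3.820000 − 38.742968·(3.820000 − 2.010000) / (38.742968 − (-8.879399)) = 3.820000 − (70.124772)/(47.622367) = 2.347482

2.3475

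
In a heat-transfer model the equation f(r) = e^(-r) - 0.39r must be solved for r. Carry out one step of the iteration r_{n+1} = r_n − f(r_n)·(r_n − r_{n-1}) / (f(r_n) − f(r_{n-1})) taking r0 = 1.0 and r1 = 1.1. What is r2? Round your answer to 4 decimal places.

0.9701

f(1.0) = -0.022121, f(1.1) = -0.096129
r2 = 1.100000 − (-0.096129)·(1.100000 − 1.000000) / (-0.096129 − (-0.022121)) = 1.100000 − (-0.009613)/(-0.074008) = 0.970111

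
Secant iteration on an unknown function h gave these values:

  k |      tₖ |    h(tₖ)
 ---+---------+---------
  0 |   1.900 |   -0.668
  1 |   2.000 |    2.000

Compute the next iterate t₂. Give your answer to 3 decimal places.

1.925

t₂ = 2.000 − 2.000·(2.000 − 1.900) / (2.000 − (-0.668))
   = 2.000 − (0.20000)/(2.66800) = 1.92504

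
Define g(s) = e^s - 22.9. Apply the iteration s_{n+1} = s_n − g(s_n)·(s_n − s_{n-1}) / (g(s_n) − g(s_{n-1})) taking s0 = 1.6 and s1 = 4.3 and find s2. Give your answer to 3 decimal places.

g(1.6) = -17.94697, g(4.3) = 50.79979
s2 = 4.30000 − 50.79979·(4.30000 − 1.60000) / (50.79979 − (-17.94697)) = 4.30000 − (137.15944)/(68.74676) = 2.30486

2.305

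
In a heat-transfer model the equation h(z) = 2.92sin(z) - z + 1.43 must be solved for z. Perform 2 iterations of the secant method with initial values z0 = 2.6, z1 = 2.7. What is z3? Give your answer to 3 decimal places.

2.694

h(2.6) = 0.33526, h(2.7) = -0.02205
z2 = 2.70000 − (-0.02205)·(2.70000 − 2.60000) / (-0.02205 − 0.33526) = 2.70000 − (-0.00221)/(-0.35731) = 2.69383
h(2.69383) = 0.00039
z3 = 2.69383 − 0.00039·(2.69383 − 2.70000) / (0.00039 − (-0.02205)) = 2.69383 − (0.00000)/(0.02244) = 2.69394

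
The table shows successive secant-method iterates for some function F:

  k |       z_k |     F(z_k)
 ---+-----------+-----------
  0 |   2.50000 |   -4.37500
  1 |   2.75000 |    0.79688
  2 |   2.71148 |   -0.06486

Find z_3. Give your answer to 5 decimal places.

2.71438

z_3 = 2.71148 − (-0.06486)·(2.71148 − 2.75000) / (-0.06486 − 0.79688)
   = 2.71148 − (0.0024984)/(-0.8617400) = 2.7143793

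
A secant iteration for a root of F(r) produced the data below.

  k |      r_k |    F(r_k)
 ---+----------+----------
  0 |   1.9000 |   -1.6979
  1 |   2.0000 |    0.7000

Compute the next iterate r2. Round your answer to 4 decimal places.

r2 = 2.0000 − 0.7000·(2.0000 − 1.9000) / (0.7000 − (-1.6979))
   = 2.0000 − (0.070000)/(2.397900) = 1.970808

1.9708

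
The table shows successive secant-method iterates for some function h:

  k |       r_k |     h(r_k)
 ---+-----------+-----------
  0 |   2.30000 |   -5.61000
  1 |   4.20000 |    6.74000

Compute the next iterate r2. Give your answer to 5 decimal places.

r2 = 4.20000 − 6.74000·(4.20000 − 2.30000) / (6.74000 − (-5.61000))
   = 4.20000 − (12.8060000)/(12.3500000) = 3.1630769

3.16308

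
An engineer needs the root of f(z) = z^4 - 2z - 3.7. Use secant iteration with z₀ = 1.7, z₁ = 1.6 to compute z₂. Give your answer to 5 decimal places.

f(1.7) = 1.2521000, f(1.6) = -0.3464000
z₂ = 1.6000000 − (-0.3464000)·(1.6000000 − 1.7000000) / (-0.3464000 − 1.2521000) = 1.6000000 − (0.0346400)/(-1.5985000) = 1.6216703

1.62167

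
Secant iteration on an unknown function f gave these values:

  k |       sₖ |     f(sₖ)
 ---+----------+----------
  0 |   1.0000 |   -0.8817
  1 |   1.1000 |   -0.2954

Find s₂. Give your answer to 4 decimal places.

1.1504

s₂ = 1.1000 − (-0.2954)·(1.1000 − 1.0000) / (-0.2954 − (-0.8817))
   = 1.1000 − (-0.029540)/(0.586300) = 1.150384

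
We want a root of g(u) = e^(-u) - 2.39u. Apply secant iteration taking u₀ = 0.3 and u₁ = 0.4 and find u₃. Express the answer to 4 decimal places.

0.3076

g(0.3) = 0.023818, g(0.4) = -0.285680
u₂ = 0.400000 − (-0.285680)·(0.400000 − 0.300000) / (-0.285680 − 0.023818) = 0.400000 − (-0.028568)/(-0.309498) = 0.307696
g(0.307696) = -0.000254
u₃ = 0.307696 − (-0.000254)·(0.307696 − 0.400000) / (-0.000254 − (-0.285680)) = 0.307696 − (0.000023)/(0.285426) = 0.307614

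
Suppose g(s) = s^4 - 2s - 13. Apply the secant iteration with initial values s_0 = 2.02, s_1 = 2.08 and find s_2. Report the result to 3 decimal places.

g(2.02) = -0.39034, g(2.08) = 1.55774
s_2 = 2.08000 − 1.55774·(2.08000 − 2.02000) / (1.55774 − (-0.39034)) = 2.08000 − (0.09346)/(1.94807) = 2.03202

2.032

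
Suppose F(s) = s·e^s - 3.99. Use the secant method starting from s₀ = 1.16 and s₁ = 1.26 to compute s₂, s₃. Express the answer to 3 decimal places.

F(1.16) = -0.28968, F(1.26) = 0.45203
s₂ = 1.26000 − 0.45203·(1.26000 − 1.16000) / (0.45203 − (-0.28968)) = 1.26000 − (0.04520)/(0.74171) = 1.19906
F(1.19906) = -0.01275
s₃ = 1.19906 − (-0.01275)·(1.19906 − 1.26000) / (-0.01275 − 0.45203) = 1.19906 − (0.00078)/(-0.46479) = 1.20073

1.199, 1.201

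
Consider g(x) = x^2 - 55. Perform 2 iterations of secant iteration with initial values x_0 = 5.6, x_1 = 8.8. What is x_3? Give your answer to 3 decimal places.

g(5.6) = -23.64000, g(8.8) = 22.44000
x_2 = 8.80000 − 22.44000·(8.80000 − 5.60000) / (22.44000 − (-23.64000)) = 8.80000 − (71.80800)/(46.08000) = 7.24167
g(7.24167) = -2.55826
x_3 = 7.24167 − (-2.55826)·(7.24167 − 8.80000) / (-2.55826 − 22.44000) = 7.24167 − (3.98663)/(-24.99826) = 7.40114

7.401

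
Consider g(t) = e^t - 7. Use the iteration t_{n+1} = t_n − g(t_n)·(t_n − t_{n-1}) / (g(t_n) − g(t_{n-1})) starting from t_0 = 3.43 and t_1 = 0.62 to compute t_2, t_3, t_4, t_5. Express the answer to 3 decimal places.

1.118, 2.754, 1.628, 1.830

g(3.43) = 23.87664, g(0.62) = -5.14107
t_2 = 0.62000 − (-5.14107)·(0.62000 − 3.43000) / (-5.14107 − 23.87664) = 0.62000 − (14.44641)/(-29.01771) = 1.11785
g(1.11785) = -3.94173
t_3 = 1.11785 − (-3.94173)·(1.11785 − 0.62000) / (-3.94173 − (-5.14107)) = 1.11785 − (-1.96238)/(1.19934) = 2.75407
g(2.75407) = 8.70645
t_4 = 2.75407 − 8.70645·(2.75407 − 1.11785) / (8.70645 − (-3.94173)) = 2.75407 − (14.24570)/(12.64818) = 1.62777
g(1.62777) = -1.90751
t_5 = 1.62777 − (-1.90751)·(1.62777 − 2.75407) / (-1.90751 − 8.70645) = 1.62777 − (2.14843)/(-10.61396) = 1.83018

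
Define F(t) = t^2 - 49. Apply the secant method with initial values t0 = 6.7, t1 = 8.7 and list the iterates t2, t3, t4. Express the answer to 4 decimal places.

6.9669, 6.9964, 7.0000

F(6.7) = -4.110000, F(8.7) = 26.690000
t2 = 8.700000 − 26.690000·(8.700000 − 6.700000) / (26.690000 − (-4.110000)) = 8.700000 − (53.380000)/(30.800000) = 6.966883
F(6.966883) = -0.462540
t3 = 6.966883 − (-0.462540)·(6.966883 − 8.700000) / (-0.462540 − 26.690000) = 6.966883 − (0.801635)/(-27.152540) = 6.996407
F(6.996407) = -0.050296
t4 = 6.996407 − (-0.050296)·(6.996407 − 6.966883) / (-0.050296 − (-0.462540)) = 6.996407 − (-0.001485)/(0.412244) = 7.000009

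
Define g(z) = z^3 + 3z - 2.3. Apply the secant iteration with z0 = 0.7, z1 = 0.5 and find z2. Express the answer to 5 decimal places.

g(0.7) = 0.1430000, g(0.5) = -0.6750000
z2 = 0.5000000 − (-0.6750000)·(0.5000000 − 0.7000000) / (-0.6750000 − 0.1430000) = 0.5000000 − (0.1350000)/(-0.8180000) = 0.6650367

0.66504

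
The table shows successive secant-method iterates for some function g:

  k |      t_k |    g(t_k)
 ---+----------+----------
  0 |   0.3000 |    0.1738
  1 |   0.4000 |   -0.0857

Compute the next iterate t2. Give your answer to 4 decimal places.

t2 = 0.4000 − (-0.0857)·(0.4000 − 0.3000) / (-0.0857 − 0.1738)
   = 0.4000 − (-0.008570)/(-0.259500) = 0.366975

0.3670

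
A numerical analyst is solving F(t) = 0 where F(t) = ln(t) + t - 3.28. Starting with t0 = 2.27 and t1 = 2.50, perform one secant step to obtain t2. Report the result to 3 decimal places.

2.404

F(2.27) = -0.19022, F(2.50) = 0.13629
t2 = 2.50000 − 0.13629·(2.50000 − 2.27000) / (0.13629 − (-0.19022)) = 2.50000 − (0.03135)/(0.32651) = 2.40399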